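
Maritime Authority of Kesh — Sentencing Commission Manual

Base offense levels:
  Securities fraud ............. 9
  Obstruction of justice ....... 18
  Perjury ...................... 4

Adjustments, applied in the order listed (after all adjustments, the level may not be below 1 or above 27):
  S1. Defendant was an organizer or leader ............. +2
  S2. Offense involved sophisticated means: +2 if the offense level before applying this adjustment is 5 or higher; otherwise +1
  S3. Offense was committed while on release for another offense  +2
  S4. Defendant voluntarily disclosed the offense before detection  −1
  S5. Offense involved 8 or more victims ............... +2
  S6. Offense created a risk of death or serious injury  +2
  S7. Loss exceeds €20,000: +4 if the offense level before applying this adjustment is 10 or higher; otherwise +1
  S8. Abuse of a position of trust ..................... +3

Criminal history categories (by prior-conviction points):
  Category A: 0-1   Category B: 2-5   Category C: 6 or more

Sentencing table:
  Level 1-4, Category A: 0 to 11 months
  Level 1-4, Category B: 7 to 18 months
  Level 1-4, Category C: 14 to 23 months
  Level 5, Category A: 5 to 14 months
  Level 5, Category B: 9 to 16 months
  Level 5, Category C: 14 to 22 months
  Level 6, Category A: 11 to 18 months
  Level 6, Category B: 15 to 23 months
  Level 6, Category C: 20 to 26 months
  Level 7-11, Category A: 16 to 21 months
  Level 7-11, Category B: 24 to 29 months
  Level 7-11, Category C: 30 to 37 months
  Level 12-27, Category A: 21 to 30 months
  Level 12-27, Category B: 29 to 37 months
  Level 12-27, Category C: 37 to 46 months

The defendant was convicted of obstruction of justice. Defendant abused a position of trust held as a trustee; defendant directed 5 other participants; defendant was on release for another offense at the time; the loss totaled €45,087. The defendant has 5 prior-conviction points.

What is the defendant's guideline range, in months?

29-37 months

Base offense level for obstruction of justice: 18.
S1 applies: 18 + 2 = 20.
S3 applies: 20 + 2 = 22.
S4 does not apply.
S7 applies (level before this adjustment is 22 ≥ 10, so +4): 22 + 4 = 26.
S8 applies: 26 + 3 = 29.
Level 29 exceeds the maximum of 27; capped at 27.
Final offense level: 27.
Criminal history: 5 prior points → Category B (2-5).
Level 27 falls in the 12-27 band.
Grid: Level 12-27 × Category B = 29-37 months.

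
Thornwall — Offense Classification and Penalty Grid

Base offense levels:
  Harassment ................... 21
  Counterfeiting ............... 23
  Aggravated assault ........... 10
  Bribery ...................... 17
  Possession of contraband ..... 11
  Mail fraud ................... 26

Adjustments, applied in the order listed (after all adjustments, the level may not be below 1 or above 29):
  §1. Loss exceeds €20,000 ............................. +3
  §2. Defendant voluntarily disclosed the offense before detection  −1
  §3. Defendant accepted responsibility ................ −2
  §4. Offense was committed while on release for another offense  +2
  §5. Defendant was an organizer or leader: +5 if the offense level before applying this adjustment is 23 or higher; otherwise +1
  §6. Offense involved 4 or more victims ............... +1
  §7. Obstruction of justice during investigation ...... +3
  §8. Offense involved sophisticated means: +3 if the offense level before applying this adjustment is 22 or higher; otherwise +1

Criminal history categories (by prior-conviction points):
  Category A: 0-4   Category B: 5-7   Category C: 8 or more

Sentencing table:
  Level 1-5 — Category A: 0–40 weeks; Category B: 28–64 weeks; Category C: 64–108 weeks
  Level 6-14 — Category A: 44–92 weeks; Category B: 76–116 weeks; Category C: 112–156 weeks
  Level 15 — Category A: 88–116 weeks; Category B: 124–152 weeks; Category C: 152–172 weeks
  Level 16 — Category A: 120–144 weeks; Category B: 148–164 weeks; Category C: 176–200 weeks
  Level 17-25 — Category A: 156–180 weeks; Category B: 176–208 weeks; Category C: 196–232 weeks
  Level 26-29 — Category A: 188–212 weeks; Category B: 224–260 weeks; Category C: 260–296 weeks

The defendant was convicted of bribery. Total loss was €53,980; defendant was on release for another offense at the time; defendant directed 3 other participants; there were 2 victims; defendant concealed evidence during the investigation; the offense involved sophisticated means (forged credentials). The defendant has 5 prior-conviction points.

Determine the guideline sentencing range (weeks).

224-260 weeks

Base offense level for bribery: 17.
§1 applies: 17 + 3 = 20.
§2 does not apply.
§3 does not apply.
§4 applies: 20 + 2 = 22.
§5 applies (level before this adjustment is 22 < 23, so +1): 22 + 1 = 23.
§6 does not apply.
§7 applies: 23 + 3 = 26.
§8 applies (level before this adjustment is 26 ≥ 22, so +3): 26 + 3 = 29.
Final offense level: 29.
Criminal history: 5 prior points → Category B (5-7).
Level 29 falls in the 26-29 band.
Grid: Level 26-29 × Category B = 224-260 weeks.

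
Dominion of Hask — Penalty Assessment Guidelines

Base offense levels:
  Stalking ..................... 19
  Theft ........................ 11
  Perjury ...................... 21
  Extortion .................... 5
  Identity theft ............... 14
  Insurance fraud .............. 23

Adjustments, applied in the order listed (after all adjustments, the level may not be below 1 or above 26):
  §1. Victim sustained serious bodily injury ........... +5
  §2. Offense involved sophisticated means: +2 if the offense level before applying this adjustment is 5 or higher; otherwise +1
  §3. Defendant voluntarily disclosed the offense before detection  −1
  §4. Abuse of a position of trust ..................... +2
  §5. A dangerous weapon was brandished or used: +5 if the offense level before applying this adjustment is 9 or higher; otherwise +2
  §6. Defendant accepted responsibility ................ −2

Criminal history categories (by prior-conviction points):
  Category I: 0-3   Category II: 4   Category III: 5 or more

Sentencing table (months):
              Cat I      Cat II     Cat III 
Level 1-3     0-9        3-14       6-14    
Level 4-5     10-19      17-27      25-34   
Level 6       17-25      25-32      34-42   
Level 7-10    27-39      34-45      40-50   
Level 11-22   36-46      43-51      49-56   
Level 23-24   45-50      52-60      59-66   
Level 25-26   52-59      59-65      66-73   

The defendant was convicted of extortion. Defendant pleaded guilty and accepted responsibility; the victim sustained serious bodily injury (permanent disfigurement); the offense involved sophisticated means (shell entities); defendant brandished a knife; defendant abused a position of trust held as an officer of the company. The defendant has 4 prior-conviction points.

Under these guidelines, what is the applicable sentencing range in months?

43-51 months

Base offense level for extortion: 5.
§1 applies: 5 + 5 = 10.
§2 applies (level before this adjustment is 10 ≥ 5, so +2): 10 + 2 = 12.
§4 applies: 12 + 2 = 14.
§5 applies (level before this adjustment is 14 ≥ 9, so +5): 14 + 5 = 19.
§6 applies: 19 − 2 = 17.
Final offense level: 17.
Criminal history: 4 prior points → Category II (4).
Level 17 falls in the 11-22 band.
Grid: Level 11-22 × Category II = 43-51 months.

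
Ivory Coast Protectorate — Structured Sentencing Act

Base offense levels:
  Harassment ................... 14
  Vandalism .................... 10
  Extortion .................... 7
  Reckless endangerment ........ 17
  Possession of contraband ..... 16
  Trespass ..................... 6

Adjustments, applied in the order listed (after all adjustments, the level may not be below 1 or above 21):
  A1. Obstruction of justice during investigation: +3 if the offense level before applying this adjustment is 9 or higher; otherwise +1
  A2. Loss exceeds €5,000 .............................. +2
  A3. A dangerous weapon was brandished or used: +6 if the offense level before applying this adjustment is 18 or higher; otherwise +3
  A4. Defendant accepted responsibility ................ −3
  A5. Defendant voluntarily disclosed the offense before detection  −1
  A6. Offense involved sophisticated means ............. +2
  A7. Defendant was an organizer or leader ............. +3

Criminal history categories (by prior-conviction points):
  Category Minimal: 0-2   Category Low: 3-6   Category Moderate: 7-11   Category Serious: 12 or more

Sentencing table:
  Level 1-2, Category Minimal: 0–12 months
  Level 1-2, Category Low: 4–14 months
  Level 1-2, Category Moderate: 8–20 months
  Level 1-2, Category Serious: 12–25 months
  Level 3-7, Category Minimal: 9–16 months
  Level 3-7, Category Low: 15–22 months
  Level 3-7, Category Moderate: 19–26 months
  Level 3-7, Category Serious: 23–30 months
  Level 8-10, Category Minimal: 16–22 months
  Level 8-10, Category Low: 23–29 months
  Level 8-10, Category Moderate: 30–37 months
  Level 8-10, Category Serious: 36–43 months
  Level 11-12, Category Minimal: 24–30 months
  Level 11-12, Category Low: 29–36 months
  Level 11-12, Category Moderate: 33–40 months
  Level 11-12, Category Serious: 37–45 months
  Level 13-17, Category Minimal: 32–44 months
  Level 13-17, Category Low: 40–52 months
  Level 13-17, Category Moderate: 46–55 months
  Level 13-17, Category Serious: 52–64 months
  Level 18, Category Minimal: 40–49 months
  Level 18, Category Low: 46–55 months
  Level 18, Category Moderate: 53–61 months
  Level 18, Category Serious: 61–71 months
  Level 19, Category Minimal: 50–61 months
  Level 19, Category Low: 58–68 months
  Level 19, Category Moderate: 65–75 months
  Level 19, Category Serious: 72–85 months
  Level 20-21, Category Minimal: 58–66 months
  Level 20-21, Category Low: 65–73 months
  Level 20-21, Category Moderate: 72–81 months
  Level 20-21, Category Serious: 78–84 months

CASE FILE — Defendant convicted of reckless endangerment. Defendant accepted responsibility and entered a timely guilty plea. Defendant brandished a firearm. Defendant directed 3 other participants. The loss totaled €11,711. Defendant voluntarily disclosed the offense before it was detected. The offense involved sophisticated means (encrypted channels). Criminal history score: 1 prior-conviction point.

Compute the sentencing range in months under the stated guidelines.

58-66 months

Base offense level for reckless endangerment: 17.
A1 does not apply.
A2 applies: 17 + 2 = 19.
A3 applies (level before this adjustment is 19 ≥ 18, so +6): 19 + 6 = 25.
A4 applies: 25 − 3 = 22.
A5 applies: 22 − 1 = 21.
A6 applies: 21 + 2 = 23.
A7 applies: 23 + 3 = 26.
Level 26 exceeds the maximum of 21; capped at 21.
Final offense level: 21.
Criminal history: 1 prior point → Category Minimal (0-2).
Level 21 falls in the 20-21 band.
Grid: Level 20-21 × Category Minimal = 58-66 months.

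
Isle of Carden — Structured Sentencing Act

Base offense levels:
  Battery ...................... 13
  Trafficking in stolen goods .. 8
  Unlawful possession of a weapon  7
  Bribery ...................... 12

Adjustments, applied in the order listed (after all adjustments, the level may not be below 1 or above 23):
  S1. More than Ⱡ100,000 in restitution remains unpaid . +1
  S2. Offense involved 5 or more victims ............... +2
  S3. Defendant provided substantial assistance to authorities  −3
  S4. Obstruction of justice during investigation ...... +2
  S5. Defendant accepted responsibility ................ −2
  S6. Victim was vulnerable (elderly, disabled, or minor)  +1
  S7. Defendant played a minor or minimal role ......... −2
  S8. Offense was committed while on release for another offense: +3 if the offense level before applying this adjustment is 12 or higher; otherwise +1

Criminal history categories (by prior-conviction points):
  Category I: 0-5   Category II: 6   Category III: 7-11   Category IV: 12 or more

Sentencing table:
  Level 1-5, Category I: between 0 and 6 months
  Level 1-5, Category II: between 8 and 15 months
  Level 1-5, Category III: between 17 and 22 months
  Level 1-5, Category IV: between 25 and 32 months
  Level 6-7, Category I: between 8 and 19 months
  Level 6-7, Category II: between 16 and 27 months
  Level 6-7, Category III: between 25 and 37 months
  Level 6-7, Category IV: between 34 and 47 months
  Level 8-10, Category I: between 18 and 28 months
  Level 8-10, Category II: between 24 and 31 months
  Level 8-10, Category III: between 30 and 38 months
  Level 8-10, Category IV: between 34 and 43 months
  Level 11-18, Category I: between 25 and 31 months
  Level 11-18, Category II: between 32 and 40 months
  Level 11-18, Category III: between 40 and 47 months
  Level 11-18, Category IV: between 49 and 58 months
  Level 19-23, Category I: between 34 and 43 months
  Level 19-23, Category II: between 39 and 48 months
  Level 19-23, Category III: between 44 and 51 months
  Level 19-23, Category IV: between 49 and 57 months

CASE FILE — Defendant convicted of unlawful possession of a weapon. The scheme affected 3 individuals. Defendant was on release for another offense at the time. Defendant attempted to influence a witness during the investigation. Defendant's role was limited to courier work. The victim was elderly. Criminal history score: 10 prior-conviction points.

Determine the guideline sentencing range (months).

Base offense level for unlawful possession of a weapon: 7.
S1 does not apply.
S3 does not apply.
S4 applies: 7 + 2 = 9.
S6 applies: 9 + 1 = 10.
S7 applies: 10 − 2 = 8.
S8 applies (level before this adjustment is 8 < 12, so +1): 8 + 1 = 9.
Final offense level: 9.
Criminal history: 10 prior points → Category III (7-11).
Level 9 falls in the 8-10 band.
Grid: Level 8-10 × Category III = 30-38 months.

30-38 months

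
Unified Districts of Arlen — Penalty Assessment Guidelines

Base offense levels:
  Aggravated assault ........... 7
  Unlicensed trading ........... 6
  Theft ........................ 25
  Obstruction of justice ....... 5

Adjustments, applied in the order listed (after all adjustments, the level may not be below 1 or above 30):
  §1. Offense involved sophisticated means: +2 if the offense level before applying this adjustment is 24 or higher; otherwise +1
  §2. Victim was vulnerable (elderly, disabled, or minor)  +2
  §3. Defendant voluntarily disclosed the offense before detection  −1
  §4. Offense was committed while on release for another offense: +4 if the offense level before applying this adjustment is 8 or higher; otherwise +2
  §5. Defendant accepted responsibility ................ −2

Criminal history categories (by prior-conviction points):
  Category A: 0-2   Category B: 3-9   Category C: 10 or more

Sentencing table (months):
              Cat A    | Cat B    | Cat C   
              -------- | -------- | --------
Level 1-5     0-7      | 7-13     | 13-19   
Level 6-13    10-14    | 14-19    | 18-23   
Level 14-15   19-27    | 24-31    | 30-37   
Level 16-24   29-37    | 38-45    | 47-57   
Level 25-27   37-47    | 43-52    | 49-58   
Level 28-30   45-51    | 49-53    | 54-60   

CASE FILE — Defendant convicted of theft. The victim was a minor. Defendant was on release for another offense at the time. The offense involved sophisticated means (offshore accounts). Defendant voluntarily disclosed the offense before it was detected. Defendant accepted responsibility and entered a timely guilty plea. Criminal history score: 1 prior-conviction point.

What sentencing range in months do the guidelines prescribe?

45-51 months

Base offense level for theft: 25.
§1 applies (level before this adjustment is 25 ≥ 24, so +2): 25 + 2 = 27.
§2 applies: 27 + 2 = 29.
§3 applies: 29 − 1 = 28.
§4 applies (level before this adjustment is 28 ≥ 8, so +4): 28 + 4 = 32.
§5 applies: 32 − 2 = 30.
Final offense level: 30.
Criminal history: 1 prior point → Category A (0-2).
Level 30 falls in the 28-30 band.
Grid: Level 28-30 × Category A = 45-51 months.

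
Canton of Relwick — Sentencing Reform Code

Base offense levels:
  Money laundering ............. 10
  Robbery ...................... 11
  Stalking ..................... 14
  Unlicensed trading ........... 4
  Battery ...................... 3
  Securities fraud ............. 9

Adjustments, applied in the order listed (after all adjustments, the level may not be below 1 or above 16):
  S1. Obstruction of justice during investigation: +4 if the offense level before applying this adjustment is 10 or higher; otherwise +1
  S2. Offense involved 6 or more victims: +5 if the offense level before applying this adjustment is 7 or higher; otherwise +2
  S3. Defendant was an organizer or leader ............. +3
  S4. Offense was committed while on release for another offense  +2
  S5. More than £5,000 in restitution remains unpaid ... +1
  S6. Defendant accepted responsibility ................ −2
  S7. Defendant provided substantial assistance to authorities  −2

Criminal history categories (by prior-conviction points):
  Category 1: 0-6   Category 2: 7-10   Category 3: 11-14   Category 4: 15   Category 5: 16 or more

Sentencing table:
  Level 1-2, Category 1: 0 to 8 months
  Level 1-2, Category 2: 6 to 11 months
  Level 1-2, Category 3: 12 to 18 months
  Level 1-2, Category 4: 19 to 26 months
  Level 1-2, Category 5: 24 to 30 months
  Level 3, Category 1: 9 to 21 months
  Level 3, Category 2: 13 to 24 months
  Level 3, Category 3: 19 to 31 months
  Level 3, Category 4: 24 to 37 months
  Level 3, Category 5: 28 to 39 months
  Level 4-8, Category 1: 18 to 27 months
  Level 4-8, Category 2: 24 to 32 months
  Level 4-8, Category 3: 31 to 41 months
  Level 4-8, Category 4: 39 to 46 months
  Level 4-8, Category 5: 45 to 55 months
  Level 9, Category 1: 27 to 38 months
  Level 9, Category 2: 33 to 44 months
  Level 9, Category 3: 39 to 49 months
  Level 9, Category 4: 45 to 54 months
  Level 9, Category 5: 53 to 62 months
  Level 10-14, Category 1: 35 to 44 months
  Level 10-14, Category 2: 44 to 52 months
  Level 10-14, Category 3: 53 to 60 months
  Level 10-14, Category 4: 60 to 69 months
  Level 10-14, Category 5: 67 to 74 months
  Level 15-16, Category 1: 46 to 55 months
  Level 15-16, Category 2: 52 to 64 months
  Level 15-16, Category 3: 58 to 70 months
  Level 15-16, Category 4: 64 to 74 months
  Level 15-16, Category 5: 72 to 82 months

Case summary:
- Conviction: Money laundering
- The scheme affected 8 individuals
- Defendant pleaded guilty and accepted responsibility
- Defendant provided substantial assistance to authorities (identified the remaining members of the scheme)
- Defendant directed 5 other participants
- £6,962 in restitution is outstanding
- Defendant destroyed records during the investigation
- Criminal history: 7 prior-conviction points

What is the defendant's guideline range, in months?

Base offense level for money laundering: 10.
S1 applies (level before this adjustment is 10 ≥ 10, so +4): 10 + 4 = 14.
S2 applies (level before this adjustment is 14 ≥ 7, so +5): 14 + 5 = 19.
S3 applies: 19 + 3 = 22.
S5 applies: 22 + 1 = 23.
S6 applies: 23 − 2 = 21.
S7 applies: 21 − 2 = 19.
Level 19 exceeds the maximum of 16; capped at 16.
Final offense level: 16.
Criminal history: 7 prior points → Category 2 (7-10).
Level 16 falls in the 15-16 band.
Grid: Level 15-16 × Category 2 = 52-64 months.

52-64 months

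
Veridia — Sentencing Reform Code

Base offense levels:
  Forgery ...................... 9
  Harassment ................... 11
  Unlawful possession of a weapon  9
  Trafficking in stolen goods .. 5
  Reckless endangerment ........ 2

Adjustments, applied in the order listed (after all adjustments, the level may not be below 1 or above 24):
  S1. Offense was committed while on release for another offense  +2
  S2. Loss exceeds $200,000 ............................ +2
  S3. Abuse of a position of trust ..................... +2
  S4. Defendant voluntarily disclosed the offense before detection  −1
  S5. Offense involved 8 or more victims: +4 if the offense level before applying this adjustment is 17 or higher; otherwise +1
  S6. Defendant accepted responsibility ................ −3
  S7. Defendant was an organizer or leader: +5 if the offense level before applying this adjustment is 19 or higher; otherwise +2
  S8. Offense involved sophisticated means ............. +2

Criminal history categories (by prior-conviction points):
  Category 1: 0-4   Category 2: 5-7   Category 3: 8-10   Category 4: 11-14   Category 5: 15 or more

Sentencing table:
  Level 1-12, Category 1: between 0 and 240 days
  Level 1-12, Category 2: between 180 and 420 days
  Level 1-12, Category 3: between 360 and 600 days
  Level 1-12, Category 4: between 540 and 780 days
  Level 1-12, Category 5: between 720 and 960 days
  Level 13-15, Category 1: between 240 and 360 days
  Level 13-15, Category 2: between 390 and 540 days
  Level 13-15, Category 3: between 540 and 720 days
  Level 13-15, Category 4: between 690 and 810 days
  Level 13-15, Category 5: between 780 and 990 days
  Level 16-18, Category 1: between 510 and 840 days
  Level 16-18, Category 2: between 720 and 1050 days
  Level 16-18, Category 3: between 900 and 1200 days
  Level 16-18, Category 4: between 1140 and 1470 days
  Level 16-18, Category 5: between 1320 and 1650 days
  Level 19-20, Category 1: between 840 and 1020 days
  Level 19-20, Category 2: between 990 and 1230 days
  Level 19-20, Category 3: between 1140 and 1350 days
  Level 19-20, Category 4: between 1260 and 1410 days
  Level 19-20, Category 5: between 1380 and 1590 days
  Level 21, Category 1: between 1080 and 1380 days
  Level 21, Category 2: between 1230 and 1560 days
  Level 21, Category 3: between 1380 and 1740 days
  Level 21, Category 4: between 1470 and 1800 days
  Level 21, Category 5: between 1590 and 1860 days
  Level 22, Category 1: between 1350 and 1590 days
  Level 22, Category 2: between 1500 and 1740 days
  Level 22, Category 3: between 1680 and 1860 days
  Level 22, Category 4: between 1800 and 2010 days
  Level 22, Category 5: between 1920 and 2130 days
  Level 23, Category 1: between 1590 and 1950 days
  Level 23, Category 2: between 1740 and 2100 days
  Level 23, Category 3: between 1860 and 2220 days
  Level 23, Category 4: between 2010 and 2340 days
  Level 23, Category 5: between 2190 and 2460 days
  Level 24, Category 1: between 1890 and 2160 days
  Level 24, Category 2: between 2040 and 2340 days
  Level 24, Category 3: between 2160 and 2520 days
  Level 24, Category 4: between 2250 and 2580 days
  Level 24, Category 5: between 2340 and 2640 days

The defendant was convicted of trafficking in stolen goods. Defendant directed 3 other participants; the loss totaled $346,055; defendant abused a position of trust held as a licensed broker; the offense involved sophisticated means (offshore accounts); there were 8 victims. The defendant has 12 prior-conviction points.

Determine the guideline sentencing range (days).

690-810 days

Base offense level for trafficking in stolen goods: 5.
S1 does not apply.
S2 applies: 5 + 2 = 7.
S3 applies: 7 + 2 = 9.
S4 does not apply.
S5 applies (level before this adjustment is 9 < 17, so +1): 9 + 1 = 10.
S6 does not apply.
S7 applies (level before this adjustment is 10 < 19, so +2): 10 + 2 = 12.
S8 applies: 12 + 2 = 14.
Final offense level: 14.
Criminal history: 12 prior points → Category 4 (11-14).
Level 14 falls in the 13-15 band.
Grid: Level 13-15 × Category 4 = 690-810 days.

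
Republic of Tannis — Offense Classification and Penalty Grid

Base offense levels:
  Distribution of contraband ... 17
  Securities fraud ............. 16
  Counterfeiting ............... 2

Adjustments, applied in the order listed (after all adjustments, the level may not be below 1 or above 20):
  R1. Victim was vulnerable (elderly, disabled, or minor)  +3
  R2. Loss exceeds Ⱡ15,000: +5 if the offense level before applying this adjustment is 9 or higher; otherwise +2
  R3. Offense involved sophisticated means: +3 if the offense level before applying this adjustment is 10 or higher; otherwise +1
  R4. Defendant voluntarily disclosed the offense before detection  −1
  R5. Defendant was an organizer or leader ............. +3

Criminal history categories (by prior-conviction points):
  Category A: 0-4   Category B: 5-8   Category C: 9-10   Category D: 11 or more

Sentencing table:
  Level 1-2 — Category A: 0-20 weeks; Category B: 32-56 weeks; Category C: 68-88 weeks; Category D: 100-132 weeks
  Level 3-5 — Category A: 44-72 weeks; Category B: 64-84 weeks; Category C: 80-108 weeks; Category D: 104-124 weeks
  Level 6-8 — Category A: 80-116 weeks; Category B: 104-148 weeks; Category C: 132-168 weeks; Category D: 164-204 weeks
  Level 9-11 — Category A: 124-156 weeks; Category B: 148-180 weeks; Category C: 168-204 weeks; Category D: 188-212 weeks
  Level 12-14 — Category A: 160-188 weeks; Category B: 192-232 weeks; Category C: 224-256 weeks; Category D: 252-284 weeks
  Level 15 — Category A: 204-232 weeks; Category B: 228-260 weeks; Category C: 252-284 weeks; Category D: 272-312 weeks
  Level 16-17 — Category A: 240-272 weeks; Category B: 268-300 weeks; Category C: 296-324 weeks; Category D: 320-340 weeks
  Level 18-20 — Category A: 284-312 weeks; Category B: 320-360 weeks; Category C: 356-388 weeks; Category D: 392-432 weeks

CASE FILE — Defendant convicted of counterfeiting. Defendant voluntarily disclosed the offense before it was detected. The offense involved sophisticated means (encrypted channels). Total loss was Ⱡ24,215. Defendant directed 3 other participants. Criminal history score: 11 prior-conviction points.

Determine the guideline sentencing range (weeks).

Base offense level for counterfeiting: 2.
R1 does not apply.
R2 applies (level before this adjustment is 2 < 9, so +2): 2 + 2 = 4.
R3 applies (level before this adjustment is 4 < 10, so +1): 4 + 1 = 5.
R4 applies: 5 − 1 = 4.
R5 applies: 4 + 3 = 7.
Final offense level: 7.
Criminal history: 11 prior points → Category D (11+).
Level 7 falls in the 6-8 band.
Grid: Level 6-8 × Category D = 164-204 weeks.

164-204 weeks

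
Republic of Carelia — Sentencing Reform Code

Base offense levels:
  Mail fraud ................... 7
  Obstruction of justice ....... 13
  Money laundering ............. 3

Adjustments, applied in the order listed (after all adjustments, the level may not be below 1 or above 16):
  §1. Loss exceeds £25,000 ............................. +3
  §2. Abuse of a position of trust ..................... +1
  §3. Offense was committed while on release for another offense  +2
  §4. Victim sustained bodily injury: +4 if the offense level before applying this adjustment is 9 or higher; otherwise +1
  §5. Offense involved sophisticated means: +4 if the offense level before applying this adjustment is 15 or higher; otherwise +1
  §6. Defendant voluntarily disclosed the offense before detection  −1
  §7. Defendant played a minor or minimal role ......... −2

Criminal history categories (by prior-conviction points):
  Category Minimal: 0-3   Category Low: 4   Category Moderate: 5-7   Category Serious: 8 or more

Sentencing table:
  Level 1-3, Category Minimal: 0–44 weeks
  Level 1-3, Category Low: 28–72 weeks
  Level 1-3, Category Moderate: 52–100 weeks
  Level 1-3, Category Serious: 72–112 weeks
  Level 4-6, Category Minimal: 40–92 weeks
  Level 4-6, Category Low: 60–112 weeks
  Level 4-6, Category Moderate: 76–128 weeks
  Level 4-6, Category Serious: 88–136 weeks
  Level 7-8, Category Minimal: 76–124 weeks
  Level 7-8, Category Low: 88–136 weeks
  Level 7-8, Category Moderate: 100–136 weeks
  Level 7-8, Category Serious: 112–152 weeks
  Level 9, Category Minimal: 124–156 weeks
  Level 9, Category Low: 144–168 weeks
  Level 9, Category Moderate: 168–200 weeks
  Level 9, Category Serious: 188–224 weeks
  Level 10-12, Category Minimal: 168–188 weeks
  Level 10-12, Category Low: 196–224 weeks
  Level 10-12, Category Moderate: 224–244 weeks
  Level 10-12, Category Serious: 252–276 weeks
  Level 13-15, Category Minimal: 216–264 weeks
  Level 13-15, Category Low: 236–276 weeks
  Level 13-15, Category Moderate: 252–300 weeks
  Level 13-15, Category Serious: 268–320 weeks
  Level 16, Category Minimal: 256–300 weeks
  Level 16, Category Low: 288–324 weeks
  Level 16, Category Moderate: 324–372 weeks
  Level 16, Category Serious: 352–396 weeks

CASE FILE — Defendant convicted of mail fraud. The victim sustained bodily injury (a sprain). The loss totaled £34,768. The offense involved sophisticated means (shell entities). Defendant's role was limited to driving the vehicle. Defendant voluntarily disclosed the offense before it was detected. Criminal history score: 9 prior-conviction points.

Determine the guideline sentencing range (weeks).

Base offense level for mail fraud: 7.
§1 applies: 7 + 3 = 10.
§4 applies (level before this adjustment is 10 ≥ 9, so +4): 10 + 4 = 14.
§5 applies (level before this adjustment is 14 < 15, so +1): 14 + 1 = 15.
§6 applies: 15 − 1 = 14.
§7 applies: 14 − 2 = 12.
Final offense level: 12.
Criminal history: 9 prior points → Category Serious (8+).
Level 12 falls in the 10-12 band.
Grid: Level 10-12 × Category Serious = 252-276 weeks.

252-276 weeks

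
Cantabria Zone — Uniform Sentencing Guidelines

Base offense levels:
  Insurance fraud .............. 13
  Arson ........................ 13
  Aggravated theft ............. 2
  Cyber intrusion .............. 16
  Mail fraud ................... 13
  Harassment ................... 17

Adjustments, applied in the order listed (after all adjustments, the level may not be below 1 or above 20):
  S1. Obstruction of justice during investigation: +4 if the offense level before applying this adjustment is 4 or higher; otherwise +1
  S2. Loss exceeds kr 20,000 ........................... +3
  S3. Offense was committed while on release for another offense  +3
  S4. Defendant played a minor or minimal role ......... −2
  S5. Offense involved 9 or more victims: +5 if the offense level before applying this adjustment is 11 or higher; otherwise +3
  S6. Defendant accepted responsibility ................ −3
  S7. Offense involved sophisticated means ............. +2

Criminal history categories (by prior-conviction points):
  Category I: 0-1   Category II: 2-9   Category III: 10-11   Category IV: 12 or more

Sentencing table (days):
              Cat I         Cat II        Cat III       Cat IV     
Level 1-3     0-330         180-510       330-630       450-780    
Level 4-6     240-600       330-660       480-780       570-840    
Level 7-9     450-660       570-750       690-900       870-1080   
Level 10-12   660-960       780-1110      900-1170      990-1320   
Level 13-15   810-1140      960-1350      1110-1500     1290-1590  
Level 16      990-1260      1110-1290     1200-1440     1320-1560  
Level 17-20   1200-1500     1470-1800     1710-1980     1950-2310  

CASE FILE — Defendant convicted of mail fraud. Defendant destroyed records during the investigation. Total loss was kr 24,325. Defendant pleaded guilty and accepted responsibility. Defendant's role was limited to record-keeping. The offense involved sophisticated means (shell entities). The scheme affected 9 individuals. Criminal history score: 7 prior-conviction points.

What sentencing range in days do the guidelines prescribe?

Base offense level for mail fraud: 13.
S1 applies (level before this adjustment is 13 ≥ 4, so +4): 13 + 4 = 17.
S2 applies: 17 + 3 = 20.
S3 does not apply.
S4 applies: 20 − 2 = 18.
S5 applies (level before this adjustment is 18 ≥ 11, so +5): 18 + 5 = 23.
S6 applies: 23 − 3 = 20.
S7 applies: 20 + 2 = 22.
Level 22 exceeds the maximum of 20; capped at 20.
Final offense level: 20.
Criminal history: 7 prior points → Category II (2-9).
Level 20 falls in the 17-20 band.
Grid: Level 17-20 × Category II = 1470-1800 days.

1470-1800 days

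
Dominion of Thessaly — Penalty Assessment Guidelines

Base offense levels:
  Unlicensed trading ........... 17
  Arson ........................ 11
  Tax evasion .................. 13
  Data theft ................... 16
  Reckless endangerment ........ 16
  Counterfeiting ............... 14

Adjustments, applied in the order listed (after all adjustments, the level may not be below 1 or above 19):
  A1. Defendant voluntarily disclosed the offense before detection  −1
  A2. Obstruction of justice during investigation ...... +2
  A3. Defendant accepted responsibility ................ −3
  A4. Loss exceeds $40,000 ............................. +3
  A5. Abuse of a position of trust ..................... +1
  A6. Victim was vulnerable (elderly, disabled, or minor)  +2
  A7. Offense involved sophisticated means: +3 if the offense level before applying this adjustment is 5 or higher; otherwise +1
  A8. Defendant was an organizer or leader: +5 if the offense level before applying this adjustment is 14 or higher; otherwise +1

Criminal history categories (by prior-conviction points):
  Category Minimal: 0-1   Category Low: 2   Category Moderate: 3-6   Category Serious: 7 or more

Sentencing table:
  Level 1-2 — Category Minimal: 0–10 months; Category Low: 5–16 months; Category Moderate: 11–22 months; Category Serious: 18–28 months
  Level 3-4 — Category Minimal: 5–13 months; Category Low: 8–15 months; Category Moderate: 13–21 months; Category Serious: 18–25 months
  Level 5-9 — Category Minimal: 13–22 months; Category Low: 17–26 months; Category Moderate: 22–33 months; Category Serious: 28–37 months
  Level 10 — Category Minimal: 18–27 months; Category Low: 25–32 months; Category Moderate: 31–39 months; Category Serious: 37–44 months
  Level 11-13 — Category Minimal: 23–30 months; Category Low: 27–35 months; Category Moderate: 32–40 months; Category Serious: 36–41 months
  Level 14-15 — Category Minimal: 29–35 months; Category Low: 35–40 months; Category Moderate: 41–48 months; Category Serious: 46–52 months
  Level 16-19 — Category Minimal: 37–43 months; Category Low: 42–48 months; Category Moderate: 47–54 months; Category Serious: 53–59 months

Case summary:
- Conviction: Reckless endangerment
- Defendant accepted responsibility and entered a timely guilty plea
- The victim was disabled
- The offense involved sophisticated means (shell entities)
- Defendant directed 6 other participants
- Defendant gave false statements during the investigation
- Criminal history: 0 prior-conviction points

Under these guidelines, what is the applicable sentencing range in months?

37-43 months

Base offense level for reckless endangerment: 16.
A2 applies: 16 + 2 = 18.
A3 applies: 18 − 3 = 15.
A5 does not apply.
A6 applies: 15 + 2 = 17.
A7 applies (level before this adjustment is 17 ≥ 5, so +3): 17 + 3 = 20.
A8 applies (level before this adjustment is 20 ≥ 14, so +5): 20 + 5 = 25.
Level 25 exceeds the maximum of 19; capped at 19.
Final offense level: 19.
Criminal history: 0 prior points → Category Minimal (0-1).
Level 19 falls in the 16-19 band.
Grid: Level 16-19 × Category Minimal = 37-43 months.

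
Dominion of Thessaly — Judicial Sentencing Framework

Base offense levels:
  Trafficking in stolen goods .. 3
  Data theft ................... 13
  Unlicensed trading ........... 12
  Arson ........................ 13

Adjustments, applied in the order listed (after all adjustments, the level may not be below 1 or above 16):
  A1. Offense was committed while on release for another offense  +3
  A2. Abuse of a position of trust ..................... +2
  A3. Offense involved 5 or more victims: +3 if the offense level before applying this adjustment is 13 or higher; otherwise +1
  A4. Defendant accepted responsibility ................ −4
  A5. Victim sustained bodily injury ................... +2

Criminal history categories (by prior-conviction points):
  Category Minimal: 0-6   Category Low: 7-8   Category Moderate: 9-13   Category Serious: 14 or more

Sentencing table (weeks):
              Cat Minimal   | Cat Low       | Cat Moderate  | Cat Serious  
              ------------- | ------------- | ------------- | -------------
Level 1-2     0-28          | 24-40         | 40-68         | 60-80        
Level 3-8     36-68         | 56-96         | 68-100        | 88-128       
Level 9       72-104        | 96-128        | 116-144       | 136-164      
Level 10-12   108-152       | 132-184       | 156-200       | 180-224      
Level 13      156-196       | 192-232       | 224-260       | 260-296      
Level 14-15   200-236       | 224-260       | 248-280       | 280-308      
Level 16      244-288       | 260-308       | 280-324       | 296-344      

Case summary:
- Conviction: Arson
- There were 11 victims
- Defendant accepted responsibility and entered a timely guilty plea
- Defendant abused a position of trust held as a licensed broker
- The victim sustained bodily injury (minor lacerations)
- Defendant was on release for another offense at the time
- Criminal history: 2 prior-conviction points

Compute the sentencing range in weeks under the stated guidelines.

244-288 weeks

Base offense level for arson: 13.
A1 applies: 13 + 3 = 16.
A2 applies: 16 + 2 = 18.
A3 applies (level before this adjustment is 18 ≥ 13, so +3): 18 + 3 = 21.
A4 applies: 21 − 4 = 17.
A5 applies: 17 + 2 = 19.
Level 19 exceeds the maximum of 16; capped at 16.
Final offense level: 16.
Criminal history: 2 prior points → Category Minimal (0-6).
Level 16 falls in the 16 band.
Grid: Level 16 × Category Minimal = 244-288 weeks.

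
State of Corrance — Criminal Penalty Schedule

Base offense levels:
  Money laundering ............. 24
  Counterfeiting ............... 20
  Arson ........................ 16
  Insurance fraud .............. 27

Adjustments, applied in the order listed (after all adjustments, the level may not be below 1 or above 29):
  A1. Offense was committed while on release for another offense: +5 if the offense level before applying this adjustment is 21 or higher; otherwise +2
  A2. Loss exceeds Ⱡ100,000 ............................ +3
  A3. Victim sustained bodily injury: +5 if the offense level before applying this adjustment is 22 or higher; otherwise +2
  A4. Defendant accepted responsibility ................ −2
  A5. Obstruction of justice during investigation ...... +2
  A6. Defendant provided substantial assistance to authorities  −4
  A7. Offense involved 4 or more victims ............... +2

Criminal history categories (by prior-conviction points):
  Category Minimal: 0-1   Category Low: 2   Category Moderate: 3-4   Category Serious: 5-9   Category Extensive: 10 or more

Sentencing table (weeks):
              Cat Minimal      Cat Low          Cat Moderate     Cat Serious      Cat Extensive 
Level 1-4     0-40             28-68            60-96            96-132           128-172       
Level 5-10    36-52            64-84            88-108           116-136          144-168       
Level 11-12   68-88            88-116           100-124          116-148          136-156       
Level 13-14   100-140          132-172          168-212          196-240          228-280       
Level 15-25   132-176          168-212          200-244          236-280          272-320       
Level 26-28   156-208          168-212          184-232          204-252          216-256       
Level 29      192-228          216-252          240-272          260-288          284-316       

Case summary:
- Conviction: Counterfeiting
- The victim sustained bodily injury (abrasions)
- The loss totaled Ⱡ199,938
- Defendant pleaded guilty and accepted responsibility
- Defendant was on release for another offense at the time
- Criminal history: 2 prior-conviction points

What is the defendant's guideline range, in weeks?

168-212 weeks

Base offense level for counterfeiting: 20.
A1 applies (level before this adjustment is 20 < 21, so +2): 20 + 2 = 22.
A2 applies: 22 + 3 = 25.
A3 applies (level before this adjustment is 25 ≥ 22, so +5): 25 + 5 = 30.
A4 applies: 30 − 2 = 28.
A5 does not apply.
A7 does not apply.
Final offense level: 28.
Criminal history: 2 prior points → Category Low (2).
Level 28 falls in the 26-28 band.
Grid: Level 26-28 × Category Low = 168-212 weeks.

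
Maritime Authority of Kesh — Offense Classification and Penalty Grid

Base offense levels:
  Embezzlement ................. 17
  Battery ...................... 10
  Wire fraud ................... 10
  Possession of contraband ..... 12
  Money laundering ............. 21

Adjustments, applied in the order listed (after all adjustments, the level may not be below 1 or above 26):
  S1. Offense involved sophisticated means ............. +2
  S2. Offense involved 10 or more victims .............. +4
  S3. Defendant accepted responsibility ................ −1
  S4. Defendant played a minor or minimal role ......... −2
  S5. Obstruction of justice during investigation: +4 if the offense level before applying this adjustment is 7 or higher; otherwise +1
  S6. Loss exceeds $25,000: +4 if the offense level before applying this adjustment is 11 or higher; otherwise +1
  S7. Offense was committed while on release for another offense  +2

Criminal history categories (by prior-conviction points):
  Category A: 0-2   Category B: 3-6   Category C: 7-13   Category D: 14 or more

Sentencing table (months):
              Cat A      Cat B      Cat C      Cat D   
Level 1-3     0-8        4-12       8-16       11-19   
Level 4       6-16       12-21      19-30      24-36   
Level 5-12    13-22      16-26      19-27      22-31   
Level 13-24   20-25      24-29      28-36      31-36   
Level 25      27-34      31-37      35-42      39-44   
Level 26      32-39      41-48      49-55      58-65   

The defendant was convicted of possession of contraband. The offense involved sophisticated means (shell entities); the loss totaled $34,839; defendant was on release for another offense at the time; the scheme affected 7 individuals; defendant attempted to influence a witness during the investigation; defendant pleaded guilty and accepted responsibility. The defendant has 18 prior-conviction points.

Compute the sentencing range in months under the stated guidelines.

31-36 months

Base offense level for possession of contraband: 12.
S1 applies: 12 + 2 = 14.
S2 does not apply.
S3 applies: 14 − 1 = 13.
S5 applies (level before this adjustment is 13 ≥ 7, so +4): 13 + 4 = 17.
S6 applies (level before this adjustment is 17 ≥ 11, so +4): 17 + 4 = 21.
S7 applies: 21 + 2 = 23.
Final offense level: 23.
Criminal history: 18 prior points → Category D (14+).
Level 23 falls in the 13-24 band.
Grid: Level 13-24 × Category D = 31-36 months.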